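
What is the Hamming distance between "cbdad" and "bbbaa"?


Comparing "cbdad" and "bbbaa" position by position:
  Position 0: 'c' vs 'b' => differ
  Position 1: 'b' vs 'b' => same
  Position 2: 'd' vs 'b' => differ
  Position 3: 'a' vs 'a' => same
  Position 4: 'd' vs 'a' => differ
Total differences (Hamming distance): 3

3


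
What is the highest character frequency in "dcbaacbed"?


Input: dcbaacbed
Character counts:
  'a': 2
  'b': 2
  'c': 2
  'd': 2
  'e': 1
Maximum frequency: 2

2


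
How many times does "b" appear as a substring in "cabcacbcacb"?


Searching for "b" in "cabcacbcacb"
Scanning each position:
  Position 0: "c" => no
  Position 1: "a" => no
  Position 2: "b" => MATCH
  Position 3: "c" => no
  Position 4: "a" => no
  Position 5: "c" => no
  Position 6: "b" => MATCH
  Position 7: "c" => no
  Position 8: "a" => no
  Position 9: "c" => no
  Position 10: "b" => MATCH
Total occurrences: 3

3


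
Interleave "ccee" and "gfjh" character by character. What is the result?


Interleaving "ccee" and "gfjh":
  Position 0: 'c' from first, 'g' from second => "cg"
  Position 1: 'c' from first, 'f' from second => "cf"
  Position 2: 'e' from first, 'j' from second => "ej"
  Position 3: 'e' from first, 'h' from second => "eh"
Result: cgcfejeh

cgcfejeh


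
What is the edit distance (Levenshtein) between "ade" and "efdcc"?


Computing edit distance: "ade" -> "efdcc"
DP table:
           e    f    d    c    c
      0    1    2    3    4    5
  a   1    1    2    3    4    5
  d   2    2    2    2    3    4
  e   3    2    3    3    3    4
Edit distance = dp[3][5] = 4

4


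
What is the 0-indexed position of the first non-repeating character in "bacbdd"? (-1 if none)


Input: bacbdd
Character frequencies:
  'a': 1
  'b': 2
  'c': 1
  'd': 2
Scanning left to right for freq == 1:
  Position 0 ('b'): freq=2, skip
  Position 1 ('a'): unique! => answer = 1

1


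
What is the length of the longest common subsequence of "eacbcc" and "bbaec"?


LCS of "eacbcc" and "bbaec"
DP table:
           b    b    a    e    c
      0    0    0    0    0    0
  e   0    0    0    0    1    1
  a   0    0    0    1    1    1
  c   0    0    0    1    1    2
  b   0    1    1    1    1    2
  c   0    1    1    1    1    2
  c   0    1    1    1    1    2
LCS length = dp[6][5] = 2

2


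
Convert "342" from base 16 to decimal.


Input: "342" in base 16
Positional expansion:
  Digit '3' (value 3) x 16^2 = 768
  Digit '4' (value 4) x 16^1 = 64
  Digit '2' (value 2) x 16^0 = 2
Sum = 834

834


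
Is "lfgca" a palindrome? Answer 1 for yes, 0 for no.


Input: lfgca
Reversed: acgfl
  Compare pos 0 ('l') with pos 4 ('a'): MISMATCH
  Compare pos 1 ('f') with pos 3 ('c'): MISMATCH
Result: not a palindrome

0


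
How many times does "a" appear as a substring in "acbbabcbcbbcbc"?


Searching for "a" in "acbbabcbcbbcbc"
Scanning each position:
  Position 0: "a" => MATCH
  Position 1: "c" => no
  Position 2: "b" => no
  Position 3: "b" => no
  Position 4: "a" => MATCH
  Position 5: "b" => no
  Position 6: "c" => no
  Position 7: "b" => no
  Position 8: "c" => no
  Position 9: "b" => no
  Position 10: "b" => no
  Position 11: "c" => no
  Position 12: "b" => no
  Position 13: "c" => no
Total occurrences: 2

2


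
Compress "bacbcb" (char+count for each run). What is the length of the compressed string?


Input: bacbcb
Runs:
  'b' x 1 => "b1"
  'a' x 1 => "a1"
  'c' x 1 => "c1"
  'b' x 1 => "b1"
  'c' x 1 => "c1"
  'b' x 1 => "b1"
Compressed: "b1a1c1b1c1b1"
Compressed length: 12

12


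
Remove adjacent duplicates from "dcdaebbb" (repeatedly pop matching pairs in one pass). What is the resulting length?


Input: dcdaebbb
Stack-based adjacent duplicate removal:
  Read 'd': push. Stack: d
  Read 'c': push. Stack: dc
  Read 'd': push. Stack: dcd
  Read 'a': push. Stack: dcda
  Read 'e': push. Stack: dcdae
  Read 'b': push. Stack: dcdaeb
  Read 'b': matches stack top 'b' => pop. Stack: dcdae
  Read 'b': push. Stack: dcdaeb
Final stack: "dcdaeb" (length 6)

6


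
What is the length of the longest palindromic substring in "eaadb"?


Input: "eaadb"
Checking substrings for palindromes:
  [1:3] "aa" (len 2) => palindrome
Longest palindromic substring: "aa" with length 2

2


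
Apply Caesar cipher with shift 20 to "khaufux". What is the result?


Caesar cipher: shift "khaufux" by 20
  'k' (pos 10) + 20 = pos 4 = 'e'
  'h' (pos 7) + 20 = pos 1 = 'b'
  'a' (pos 0) + 20 = pos 20 = 'u'
  'u' (pos 20) + 20 = pos 14 = 'o'
  'f' (pos 5) + 20 = pos 25 = 'z'
  'u' (pos 20) + 20 = pos 14 = 'o'
  'x' (pos 23) + 20 = pos 17 = 'r'
Result: ebuozor

ebuozor


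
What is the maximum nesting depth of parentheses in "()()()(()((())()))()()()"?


Input: "()()()(()((())()))()()()"
Tracking depth:
  Position 0 '(': depth becomes 1
  Position 1 ')': depth becomes 0
  Position 2 '(': depth becomes 1
  Position 3 ')': depth becomes 0
  Position 4 '(': depth becomes 1
  Position 5 ')': depth becomes 0
  Position 6 '(': depth becomes 1
  Position 7 '(': depth becomes 2
  Position 8 ')': depth becomes 1
  Position 9 '(': depth becomes 2
  Position 10 '(': depth becomes 3
  Position 11 '(': depth becomes 4
  Position 12 ')': depth becomes 3
  Position 13 ')': depth becomes 2
  Position 14 '(': depth becomes 3
  Position 15 ')': depth becomes 2
  Position 16 ')': depth becomes 1
  Position 17 ')': depth becomes 0
  Position 18 '(': depth becomes 1
  Position 19 ')': depth becomes 0
  Position 20 '(': depth becomes 1
  Position 21 ')': depth becomes 0
  Position 22 '(': depth becomes 1
  Position 23 ')': depth becomes 0
Maximum depth reached: 4

4


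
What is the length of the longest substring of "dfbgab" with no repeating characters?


Input: "dfbgab"
Sliding window (track last position of each char):
  Position 0 ('d'): window [0,0] length 1 -- new best
  Position 1 ('f'): window [0,1] length 2 -- new best
  Position 2 ('b'): window [0,2] length 3 -- new best
  Position 3 ('g'): window [0,3] length 4 -- new best
  Position 4 ('a'): window [0,4] length 5 -- new best
  Position 5 ('b'): repeat (last at 2), move window start to 3
  Position 5 ('b'): window [3,5] length 3
Longest substring with no repeats: "dfbga" with length 5

5


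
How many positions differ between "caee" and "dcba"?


Comparing "caee" and "dcba" position by position:
  Position 0: 'c' vs 'd' => DIFFER
  Position 1: 'a' vs 'c' => DIFFER
  Position 2: 'e' vs 'b' => DIFFER
  Position 3: 'e' vs 'a' => DIFFER
Positions that differ: 4

4


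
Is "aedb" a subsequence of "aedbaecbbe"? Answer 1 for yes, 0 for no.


Check if "aedb" is a subsequence of "aedbaecbbe"
Greedy scan:
  Position 0 ('a'): matches sub[0] = 'a'
  Position 1 ('e'): matches sub[1] = 'e'
  Position 2 ('d'): matches sub[2] = 'd'
  Position 3 ('b'): matches sub[3] = 'b'
  Position 4 ('a'): no match needed
  Position 5 ('e'): no match needed
  Position 6 ('c'): no match needed
  Position 7 ('b'): no match needed
  Position 8 ('b'): no match needed
  Position 9 ('e'): no match needed
All 4 characters matched => is a subsequence

1


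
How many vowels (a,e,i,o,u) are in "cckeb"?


Input: cckeb
Checking each character:
  'c' at position 0: consonant
  'c' at position 1: consonant
  'k' at position 2: consonant
  'e' at position 3: vowel (running total: 1)
  'b' at position 4: consonant
Total vowels: 1

1


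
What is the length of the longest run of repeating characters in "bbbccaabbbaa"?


Input: "bbbccaabbbaa"
Scanning for longest run:
  Position 1 ('b'): continues run of 'b', length=2
  Position 2 ('b'): continues run of 'b', length=3
  Position 3 ('c'): new char, reset run to 1
  Position 4 ('c'): continues run of 'c', length=2
  Position 5 ('a'): new char, reset run to 1
  Position 6 ('a'): continues run of 'a', length=2
  Position 7 ('b'): new char, reset run to 1
  Position 8 ('b'): continues run of 'b', length=2
  Position 9 ('b'): continues run of 'b', length=3
  Position 10 ('a'): new char, reset run to 1
  Position 11 ('a'): continues run of 'a', length=2
Longest run: 'b' with length 3

3


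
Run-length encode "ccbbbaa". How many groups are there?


Input: ccbbbaa
Scanning for consecutive runs:
  Group 1: 'c' x 2 (positions 0-1)
  Group 2: 'b' x 3 (positions 2-4)
  Group 3: 'a' x 2 (positions 5-6)
Total groups: 3

3


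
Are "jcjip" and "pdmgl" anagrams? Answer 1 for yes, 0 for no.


Strings: "jcjip", "pdmgl"
Sorted first:  cijjp
Sorted second: dglmp
Differ at position 0: 'c' vs 'd' => not anagrams

0


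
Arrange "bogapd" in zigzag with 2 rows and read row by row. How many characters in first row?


Zigzag "bogapd" into 2 rows:
Placing characters:
  'b' => row 0
  'o' => row 1
  'g' => row 0
  'a' => row 1
  'p' => row 0
  'd' => row 1
Rows:
  Row 0: "bgp"
  Row 1: "oad"
First row length: 3

3


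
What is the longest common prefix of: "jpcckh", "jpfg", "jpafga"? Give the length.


Words: jpcckh, jpfg, jpafga
  Position 0: all 'j' => match
  Position 1: all 'p' => match
  Position 2: ('c', 'f', 'a') => mismatch, stop
LCP = "jp" (length 2)

2


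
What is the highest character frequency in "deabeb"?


Input: deabeb
Character counts:
  'a': 1
  'b': 2
  'd': 1
  'e': 2
Maximum frequency: 2

2


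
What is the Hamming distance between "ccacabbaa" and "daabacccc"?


Comparing "ccacabbaa" and "daabacccc" position by position:
  Position 0: 'c' vs 'd' => differ
  Position 1: 'c' vs 'a' => differ
  Position 2: 'a' vs 'a' => same
  Position 3: 'c' vs 'b' => differ
  Position 4: 'a' vs 'a' => same
  Position 5: 'b' vs 'c' => differ
  Position 6: 'b' vs 'c' => differ
  Position 7: 'a' vs 'c' => differ
  Position 8: 'a' vs 'c' => differ
Total differences (Hamming distance): 7

7


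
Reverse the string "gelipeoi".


Input: gelipeoi
Reading characters right to left:
  Position 7: 'i'
  Position 6: 'o'
  Position 5: 'e'
  Position 4: 'p'
  Position 3: 'i'
  Position 2: 'l'
  Position 1: 'e'
  Position 0: 'g'
Reversed: ioepileg

ioepileg


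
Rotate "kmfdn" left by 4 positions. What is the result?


Input: "kmfdn", rotate left by 4
First 4 characters: "kmfd"
Remaining characters: "n"
Concatenate remaining + first: "n" + "kmfd" = "nkmfd"

nkmfd


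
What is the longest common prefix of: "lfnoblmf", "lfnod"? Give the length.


Words: lfnoblmf, lfnod
  Position 0: all 'l' => match
  Position 1: all 'f' => match
  Position 2: all 'n' => match
  Position 3: all 'o' => match
  Position 4: ('b', 'd') => mismatch, stop
LCP = "lfno" (length 4)

4


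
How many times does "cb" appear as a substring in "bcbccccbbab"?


Searching for "cb" in "bcbccccbbab"
Scanning each position:
  Position 0: "bc" => no
  Position 1: "cb" => MATCH
  Position 2: "bc" => no
  Position 3: "cc" => no
  Position 4: "cc" => no
  Position 5: "cc" => no
  Position 6: "cb" => MATCH
  Position 7: "bb" => no
  Position 8: "ba" => no
  Position 9: "ab" => no
Total occurrences: 2

2


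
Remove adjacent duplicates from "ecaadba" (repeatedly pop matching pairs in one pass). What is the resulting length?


Input: ecaadba
Stack-based adjacent duplicate removal:
  Read 'e': push. Stack: e
  Read 'c': push. Stack: ec
  Read 'a': push. Stack: eca
  Read 'a': matches stack top 'a' => pop. Stack: ec
  Read 'd': push. Stack: ecd
  Read 'b': push. Stack: ecdb
  Read 'a': push. Stack: ecdba
Final stack: "ecdba" (length 5)

5


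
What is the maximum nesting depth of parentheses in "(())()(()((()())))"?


Input: "(())()(()((()())))"
Tracking depth:
  Position 0 '(': depth becomes 1
  Position 1 '(': depth becomes 2
  Position 2 ')': depth becomes 1
  Position 3 ')': depth becomes 0
  Position 4 '(': depth becomes 1
  Position 5 ')': depth becomes 0
  Position 6 '(': depth becomes 1
  Position 7 '(': depth becomes 2
  Position 8 ')': depth becomes 1
  Position 9 '(': depth becomes 2
  Position 10 '(': depth becomes 3
  Position 11 '(': depth becomes 4
  Position 12 ')': depth becomes 3
  Position 13 '(': depth becomes 4
  Position 14 ')': depth becomes 3
  Position 15 ')': depth becomes 2
  Position 16 ')': depth becomes 1
  Position 17 ')': depth becomes 0
Maximum depth reached: 4

4


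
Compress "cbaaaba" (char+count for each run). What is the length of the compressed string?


Input: cbaaaba
Runs:
  'c' x 1 => "c1"
  'b' x 1 => "b1"
  'a' x 3 => "a3"
  'b' x 1 => "b1"
  'a' x 1 => "a1"
Compressed: "c1b1a3b1a1"
Compressed length: 10

10


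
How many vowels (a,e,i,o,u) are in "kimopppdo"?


Input: kimopppdo
Checking each character:
  'k' at position 0: consonant
  'i' at position 1: vowel (running total: 1)
  'm' at position 2: consonant
  'o' at position 3: vowel (running total: 2)
  'p' at position 4: consonant
  'p' at position 5: consonant
  'p' at position 6: consonant
  'd' at position 7: consonant
  'o' at position 8: vowel (running total: 3)
Total vowels: 3

3


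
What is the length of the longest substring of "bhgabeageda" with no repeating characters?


Input: "bhgabeageda"
Sliding window (track last position of each char):
  Position 0 ('b'): window [0,0] length 1 -- new best
  Position 1 ('h'): window [0,1] length 2 -- new best
  Position 2 ('g'): window [0,2] length 3 -- new best
  Position 3 ('a'): window [0,3] length 4 -- new best
  Position 4 ('b'): repeat (last at 0), move window start to 1
  Position 4 ('b'): window [1,4] length 4
  Position 5 ('e'): window [1,5] length 5 -- new best
  Position 6 ('a'): repeat (last at 3), move window start to 4
  Position 6 ('a'): window [4,6] length 3
  Position 7 ('g'): window [4,7] length 4
  Position 8 ('e'): repeat (last at 5), move window start to 6
  Position 8 ('e'): window [6,8] length 3
  Position 9 ('d'): window [6,9] length 4
  Position 10 ('a'): repeat (last at 6), move window start to 7
  Position 10 ('a'): window [7,10] length 4
Longest substring with no repeats: "hgabe" with length 5

5


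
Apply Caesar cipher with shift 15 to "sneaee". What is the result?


Caesar cipher: shift "sneaee" by 15
  's' (pos 18) + 15 = pos 7 = 'h'
  'n' (pos 13) + 15 = pos 2 = 'c'
  'e' (pos 4) + 15 = pos 19 = 't'
  'a' (pos 0) + 15 = pos 15 = 'p'
  'e' (pos 4) + 15 = pos 19 = 't'
  'e' (pos 4) + 15 = pos 19 = 't'
Result: hctptt

hctptt


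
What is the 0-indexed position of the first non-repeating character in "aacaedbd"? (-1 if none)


Input: aacaedbd
Character frequencies:
  'a': 3
  'b': 1
  'c': 1
  'd': 2
  'e': 1
Scanning left to right for freq == 1:
  Position 0 ('a'): freq=3, skip
  Position 1 ('a'): freq=3, skip
  Position 2 ('c'): unique! => answer = 2

2


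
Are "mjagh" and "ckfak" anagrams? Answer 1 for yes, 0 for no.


Strings: "mjagh", "ckfak"
Sorted first:  aghjm
Sorted second: acfkk
Differ at position 1: 'g' vs 'c' => not anagrams

0


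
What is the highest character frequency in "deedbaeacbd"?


Input: deedbaeacbd
Character counts:
  'a': 2
  'b': 2
  'c': 1
  'd': 3
  'e': 3
Maximum frequency: 3

3


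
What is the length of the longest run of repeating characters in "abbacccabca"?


Input: "abbacccabca"
Scanning for longest run:
  Position 1 ('b'): new char, reset run to 1
  Position 2 ('b'): continues run of 'b', length=2
  Position 3 ('a'): new char, reset run to 1
  Position 4 ('c'): new char, reset run to 1
  Position 5 ('c'): continues run of 'c', length=2
  Position 6 ('c'): continues run of 'c', length=3
  Position 7 ('a'): new char, reset run to 1
  Position 8 ('b'): new char, reset run to 1
  Position 9 ('c'): new char, reset run to 1
  Position 10 ('a'): new char, reset run to 1
Longest run: 'c' with length 3

3


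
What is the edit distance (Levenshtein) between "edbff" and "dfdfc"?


Computing edit distance: "edbff" -> "dfdfc"
DP table:
           d    f    d    f    c
      0    1    2    3    4    5
  e   1    1    2    3    4    5
  d   2    1    2    2    3    4
  b   3    2    2    3    3    4
  f   4    3    2    3    3    4
  f   5    4    3    3    3    4
Edit distance = dp[5][5] = 4

4


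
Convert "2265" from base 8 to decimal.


Input: "2265" in base 8
Positional expansion:
  Digit '2' (value 2) x 8^3 = 1024
  Digit '2' (value 2) x 8^2 = 128
  Digit '6' (value 6) x 8^1 = 48
  Digit '5' (value 5) x 8^0 = 5
Sum = 1205

1205


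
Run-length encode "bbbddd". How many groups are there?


Input: bbbddd
Scanning for consecutive runs:
  Group 1: 'b' x 3 (positions 0-2)
  Group 2: 'd' x 3 (positions 3-5)
Total groups: 2

2


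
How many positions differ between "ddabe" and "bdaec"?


Comparing "ddabe" and "bdaec" position by position:
  Position 0: 'd' vs 'b' => DIFFER
  Position 1: 'd' vs 'd' => same
  Position 2: 'a' vs 'a' => same
  Position 3: 'b' vs 'e' => DIFFER
  Position 4: 'e' vs 'c' => DIFFER
Positions that differ: 3

3


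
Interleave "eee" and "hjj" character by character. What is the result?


Interleaving "eee" and "hjj":
  Position 0: 'e' from first, 'h' from second => "eh"
  Position 1: 'e' from first, 'j' from second => "ej"
  Position 2: 'e' from first, 'j' from second => "ej"
Result: ehejej

ehejej


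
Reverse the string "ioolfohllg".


Input: ioolfohllg
Reading characters right to left:
  Position 9: 'g'
  Position 8: 'l'
  Position 7: 'l'
  Position 6: 'h'
  Position 5: 'o'
  Position 4: 'f'
  Position 3: 'l'
  Position 2: 'o'
  Position 1: 'o'
  Position 0: 'i'
Reversed: gllhoflooi

gllhoflooi


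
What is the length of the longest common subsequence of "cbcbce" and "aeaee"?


LCS of "cbcbce" and "aeaee"
DP table:
           a    e    a    e    e
      0    0    0    0    0    0
  c   0    0    0    0    0    0
  b   0    0    0    0    0    0
  c   0    0    0    0    0    0
  b   0    0    0    0    0    0
  c   0    0    0    0    0    0
  e   0    0    1    1    1    1
LCS length = dp[6][5] = 1

1


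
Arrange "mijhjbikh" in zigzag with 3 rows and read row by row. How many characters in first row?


Zigzag "mijhjbikh" into 3 rows:
Placing characters:
  'm' => row 0
  'i' => row 1
  'j' => row 2
  'h' => row 1
  'j' => row 0
  'b' => row 1
  'i' => row 2
  'k' => row 1
  'h' => row 0
Rows:
  Row 0: "mjh"
  Row 1: "ihbk"
  Row 2: "ji"
First row length: 3

3


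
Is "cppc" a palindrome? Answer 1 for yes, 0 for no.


Input: cppc
Reversed: cppc
  Compare pos 0 ('c') with pos 3 ('c'): match
  Compare pos 1 ('p') with pos 2 ('p'): match
Result: palindrome

1


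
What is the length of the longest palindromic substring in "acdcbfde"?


Input: "acdcbfde"
Checking substrings for palindromes:
  [1:4] "cdc" (len 3) => palindrome
Longest palindromic substring: "cdc" with length 3

3


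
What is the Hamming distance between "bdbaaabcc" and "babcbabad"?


Comparing "bdbaaabcc" and "babcbabad" position by position:
  Position 0: 'b' vs 'b' => same
  Position 1: 'd' vs 'a' => differ
  Position 2: 'b' vs 'b' => same
  Position 3: 'a' vs 'c' => differ
  Position 4: 'a' vs 'b' => differ
  Position 5: 'a' vs 'a' => same
  Position 6: 'b' vs 'b' => same
  Position 7: 'c' vs 'a' => differ
  Position 8: 'c' vs 'd' => differ
Total differences (Hamming distance): 5

5


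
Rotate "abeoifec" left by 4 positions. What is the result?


Input: "abeoifec", rotate left by 4
First 4 characters: "abeo"
Remaining characters: "ifec"
Concatenate remaining + first: "ifec" + "abeo" = "ifecabeo"

ifecabeo


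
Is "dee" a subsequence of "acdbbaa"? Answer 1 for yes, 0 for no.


Check if "dee" is a subsequence of "acdbbaa"
Greedy scan:
  Position 0 ('a'): no match needed
  Position 1 ('c'): no match needed
  Position 2 ('d'): matches sub[0] = 'd'
  Position 3 ('b'): no match needed
  Position 4 ('b'): no match needed
  Position 5 ('a'): no match needed
  Position 6 ('a'): no match needed
Only matched 1/3 characters => not a subsequence

0


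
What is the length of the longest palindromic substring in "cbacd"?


Input: "cbacd"
Checking substrings for palindromes:
  No multi-char palindromic substrings found
Longest palindromic substring: "c" with length 1

1


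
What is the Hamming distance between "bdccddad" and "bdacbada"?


Comparing "bdccddad" and "bdacbada" position by position:
  Position 0: 'b' vs 'b' => same
  Position 1: 'd' vs 'd' => same
  Position 2: 'c' vs 'a' => differ
  Position 3: 'c' vs 'c' => same
  Position 4: 'd' vs 'b' => differ
  Position 5: 'd' vs 'a' => differ
  Position 6: 'a' vs 'd' => differ
  Position 7: 'd' vs 'a' => differ
Total differences (Hamming distance): 5

5


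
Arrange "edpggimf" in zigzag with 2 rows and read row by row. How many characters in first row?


Zigzag "edpggimf" into 2 rows:
Placing characters:
  'e' => row 0
  'd' => row 1
  'p' => row 0
  'g' => row 1
  'g' => row 0
  'i' => row 1
  'm' => row 0
  'f' => row 1
Rows:
  Row 0: "epgm"
  Row 1: "dgif"
First row length: 4

4


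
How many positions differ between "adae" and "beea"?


Comparing "adae" and "beea" position by position:
  Position 0: 'a' vs 'b' => DIFFER
  Position 1: 'd' vs 'e' => DIFFER
  Position 2: 'a' vs 'e' => DIFFER
  Position 3: 'e' vs 'a' => DIFFER
Positions that differ: 4

4


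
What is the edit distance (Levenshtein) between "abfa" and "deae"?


Computing edit distance: "abfa" -> "deae"
DP table:
           d    e    a    e
      0    1    2    3    4
  a   1    1    2    2    3
  b   2    2    2    3    3
  f   3    3    3    3    4
  a   4    4    4    3    4
Edit distance = dp[4][4] = 4

4


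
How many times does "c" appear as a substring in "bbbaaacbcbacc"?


Searching for "c" in "bbbaaacbcbacc"
Scanning each position:
  Position 0: "b" => no
  Position 1: "b" => no
  Position 2: "b" => no
  Position 3: "a" => no
  Position 4: "a" => no
  Position 5: "a" => no
  Position 6: "c" => MATCH
  Position 7: "b" => no
  Position 8: "c" => MATCH
  Position 9: "b" => no
  Position 10: "a" => no
  Position 11: "c" => MATCH
  Position 12: "c" => MATCH
Total occurrences: 4

4


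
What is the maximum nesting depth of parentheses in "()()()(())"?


Input: "()()()(())"
Tracking depth:
  Position 0 '(': depth becomes 1
  Position 1 ')': depth becomes 0
  Position 2 '(': depth becomes 1
  Position 3 ')': depth becomes 0
  Position 4 '(': depth becomes 1
  Position 5 ')': depth becomes 0
  Position 6 '(': depth becomes 1
  Position 7 '(': depth becomes 2
  Position 8 ')': depth becomes 1
  Position 9 ')': depth becomes 0
Maximum depth reached: 2

2


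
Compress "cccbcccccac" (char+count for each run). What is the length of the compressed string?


Input: cccbcccccac
Runs:
  'c' x 3 => "c3"
  'b' x 1 => "b1"
  'c' x 5 => "c5"
  'a' x 1 => "a1"
  'c' x 1 => "c1"
Compressed: "c3b1c5a1c1"
Compressed length: 10

10


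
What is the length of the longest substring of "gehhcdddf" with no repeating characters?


Input: "gehhcdddf"
Sliding window (track last position of each char):
  Position 0 ('g'): window [0,0] length 1 -- new best
  Position 1 ('e'): window [0,1] length 2 -- new best
  Position 2 ('h'): window [0,2] length 3 -- new best
  Position 3 ('h'): repeat (last at 2), move window start to 3
  Position 3 ('h'): window [3,3] length 1
  Position 4 ('c'): window [3,4] length 2
  Position 5 ('d'): window [3,5] length 3
  Position 6 ('d'): repeat (last at 5), move window start to 6
  Position 6 ('d'): window [6,6] length 1
  Position 7 ('d'): repeat (last at 6), move window start to 7
  Position 7 ('d'): window [7,7] length 1
  Position 8 ('f'): window [7,8] length 2
Longest substring with no repeats: "geh" with length 3

3


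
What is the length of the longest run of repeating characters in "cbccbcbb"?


Input: "cbccbcbb"
Scanning for longest run:
  Position 1 ('b'): new char, reset run to 1
  Position 2 ('c'): new char, reset run to 1
  Position 3 ('c'): continues run of 'c', length=2
  Position 4 ('b'): new char, reset run to 1
  Position 5 ('c'): new char, reset run to 1
  Position 6 ('b'): new char, reset run to 1
  Position 7 ('b'): continues run of 'b', length=2
Longest run: 'c' with length 2

2


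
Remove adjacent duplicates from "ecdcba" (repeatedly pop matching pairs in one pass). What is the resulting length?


Input: ecdcba
Stack-based adjacent duplicate removal:
  Read 'e': push. Stack: e
  Read 'c': push. Stack: ec
  Read 'd': push. Stack: ecd
  Read 'c': push. Stack: ecdc
  Read 'b': push. Stack: ecdcb
  Read 'a': push. Stack: ecdcba
Final stack: "ecdcba" (length 6)

6


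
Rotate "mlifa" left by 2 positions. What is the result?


Input: "mlifa", rotate left by 2
First 2 characters: "ml"
Remaining characters: "ifa"
Concatenate remaining + first: "ifa" + "ml" = "ifaml"

ifaml


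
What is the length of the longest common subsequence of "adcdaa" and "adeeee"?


LCS of "adcdaa" and "adeeee"
DP table:
           a    d    e    e    e    e
      0    0    0    0    0    0    0
  a   0    1    1    1    1    1    1
  d   0    1    2    2    2    2    2
  c   0    1    2    2    2    2    2
  d   0    1    2    2    2    2    2
  a   0    1    2    2    2    2    2
  a   0    1    2    2    2    2    2
LCS length = dp[6][6] = 2

2


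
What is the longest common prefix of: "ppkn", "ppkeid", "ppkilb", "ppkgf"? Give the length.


Words: ppkn, ppkeid, ppkilb, ppkgf
  Position 0: all 'p' => match
  Position 1: all 'p' => match
  Position 2: all 'k' => match
  Position 3: ('n', 'e', 'i', 'g') => mismatch, stop
LCP = "ppk" (length 3)

3


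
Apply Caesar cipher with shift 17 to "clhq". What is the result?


Caesar cipher: shift "clhq" by 17
  'c' (pos 2) + 17 = pos 19 = 't'
  'l' (pos 11) + 17 = pos 2 = 'c'
  'h' (pos 7) + 17 = pos 24 = 'y'
  'q' (pos 16) + 17 = pos 7 = 'h'
Result: tcyh

tcyh


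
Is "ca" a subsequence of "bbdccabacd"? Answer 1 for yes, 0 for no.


Check if "ca" is a subsequence of "bbdccabacd"
Greedy scan:
  Position 0 ('b'): no match needed
  Position 1 ('b'): no match needed
  Position 2 ('d'): no match needed
  Position 3 ('c'): matches sub[0] = 'c'
  Position 4 ('c'): no match needed
  Position 5 ('a'): matches sub[1] = 'a'
  Position 6 ('b'): no match needed
  Position 7 ('a'): no match needed
  Position 8 ('c'): no match needed
  Position 9 ('d'): no match needed
All 2 characters matched => is a subsequence

1


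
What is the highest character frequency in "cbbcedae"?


Input: cbbcedae
Character counts:
  'a': 1
  'b': 2
  'c': 2
  'd': 1
  'e': 2
Maximum frequency: 2

2


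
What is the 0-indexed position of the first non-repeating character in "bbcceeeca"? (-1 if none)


Input: bbcceeeca
Character frequencies:
  'a': 1
  'b': 2
  'c': 3
  'e': 3
Scanning left to right for freq == 1:
  Position 0 ('b'): freq=2, skip
  Position 1 ('b'): freq=2, skip
  Position 2 ('c'): freq=3, skip
  Position 3 ('c'): freq=3, skip
  Position 4 ('e'): freq=3, skip
  Position 5 ('e'): freq=3, skip
  Position 6 ('e'): freq=3, skip
  Position 7 ('c'): freq=3, skip
  Position 8 ('a'): unique! => answer = 8

8


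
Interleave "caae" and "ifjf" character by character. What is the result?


Interleaving "caae" and "ifjf":
  Position 0: 'c' from first, 'i' from second => "ci"
  Position 1: 'a' from first, 'f' from second => "af"
  Position 2: 'a' from first, 'j' from second => "aj"
  Position 3: 'e' from first, 'f' from second => "ef"
Result: ciafajef

ciafajef


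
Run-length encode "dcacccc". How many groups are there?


Input: dcacccc
Scanning for consecutive runs:
  Group 1: 'd' x 1 (positions 0-0)
  Group 2: 'c' x 1 (positions 1-1)
  Group 3: 'a' x 1 (positions 2-2)
  Group 4: 'c' x 4 (positions 3-6)
Total groups: 4

4


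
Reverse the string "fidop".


Input: fidop
Reading characters right to left:
  Position 4: 'p'
  Position 3: 'o'
  Position 2: 'd'
  Position 1: 'i'
  Position 0: 'f'
Reversed: podif

podif


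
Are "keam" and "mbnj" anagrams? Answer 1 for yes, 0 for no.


Strings: "keam", "mbnj"
Sorted first:  aekm
Sorted second: bjmn
Differ at position 0: 'a' vs 'b' => not anagrams

0


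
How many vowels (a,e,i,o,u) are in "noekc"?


Input: noekc
Checking each character:
  'n' at position 0: consonant
  'o' at position 1: vowel (running total: 1)
  'e' at position 2: vowel (running total: 2)
  'k' at position 3: consonant
  'c' at position 4: consonant
Total vowels: 2

2


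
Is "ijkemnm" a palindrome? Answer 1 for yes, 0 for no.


Input: ijkemnm
Reversed: mnmekji
  Compare pos 0 ('i') with pos 6 ('m'): MISMATCH
  Compare pos 1 ('j') with pos 5 ('n'): MISMATCH
  Compare pos 2 ('k') with pos 4 ('m'): MISMATCH
Result: not a palindrome

0


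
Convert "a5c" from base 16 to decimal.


Input: "a5c" in base 16
Positional expansion:
  Digit 'a' (value 10) x 16^2 = 2560
  Digit '5' (value 5) x 16^1 = 80
  Digit 'c' (value 12) x 16^0 = 12
Sum = 2652

2652


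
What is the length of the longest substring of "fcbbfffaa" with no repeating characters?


Input: "fcbbfffaa"
Sliding window (track last position of each char):
  Position 0 ('f'): window [0,0] length 1 -- new best
  Position 1 ('c'): window [0,1] length 2 -- new best
  Position 2 ('b'): window [0,2] length 3 -- new best
  Position 3 ('b'): repeat (last at 2), move window start to 3
  Position 3 ('b'): window [3,3] length 1
  Position 4 ('f'): window [3,4] length 2
  Position 5 ('f'): repeat (last at 4), move window start to 5
  Position 5 ('f'): window [5,5] length 1
  Position 6 ('f'): repeat (last at 5), move window start to 6
  Position 6 ('f'): window [6,6] length 1
  Position 7 ('a'): window [6,7] length 2
  Position 8 ('a'): repeat (last at 7), move window start to 8
  Position 8 ('a'): window [8,8] length 1
Longest substring with no repeats: "fcb" with length 3

3


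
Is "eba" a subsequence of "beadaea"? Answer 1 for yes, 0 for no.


Check if "eba" is a subsequence of "beadaea"
Greedy scan:
  Position 0 ('b'): no match needed
  Position 1 ('e'): matches sub[0] = 'e'
  Position 2 ('a'): no match needed
  Position 3 ('d'): no match needed
  Position 4 ('a'): no match needed
  Position 5 ('e'): no match needed
  Position 6 ('a'): no match needed
Only matched 1/3 characters => not a subsequence

0


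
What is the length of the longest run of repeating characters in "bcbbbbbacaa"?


Input: "bcbbbbbacaa"
Scanning for longest run:
  Position 1 ('c'): new char, reset run to 1
  Position 2 ('b'): new char, reset run to 1
  Position 3 ('b'): continues run of 'b', length=2
  Position 4 ('b'): continues run of 'b', length=3
  Position 5 ('b'): continues run of 'b', length=4
  Position 6 ('b'): continues run of 'b', length=5
  Position 7 ('a'): new char, reset run to 1
  Position 8 ('c'): new char, reset run to 1
  Position 9 ('a'): new char, reset run to 1
  Position 10 ('a'): continues run of 'a', length=2
Longest run: 'b' with length 5

5


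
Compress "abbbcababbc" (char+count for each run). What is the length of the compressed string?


Input: abbbcababbc
Runs:
  'a' x 1 => "a1"
  'b' x 3 => "b3"
  'c' x 1 => "c1"
  'a' x 1 => "a1"
  'b' x 1 => "b1"
  'a' x 1 => "a1"
  'b' x 2 => "b2"
  'c' x 1 => "c1"
Compressed: "a1b3c1a1b1a1b2c1"
Compressed length: 16

16


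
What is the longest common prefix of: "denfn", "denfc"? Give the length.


Words: denfn, denfc
  Position 0: all 'd' => match
  Position 1: all 'e' => match
  Position 2: all 'n' => match
  Position 3: all 'f' => match
  Position 4: ('n', 'c') => mismatch, stop
LCP = "denf" (length 4)

4


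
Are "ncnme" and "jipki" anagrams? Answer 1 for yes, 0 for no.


Strings: "ncnme", "jipki"
Sorted first:  cemnn
Sorted second: iijkp
Differ at position 0: 'c' vs 'i' => not anagrams

0


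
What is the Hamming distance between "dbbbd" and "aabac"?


Comparing "dbbbd" and "aabac" position by position:
  Position 0: 'd' vs 'a' => differ
  Position 1: 'b' vs 'a' => differ
  Position 2: 'b' vs 'b' => same
  Position 3: 'b' vs 'a' => differ
  Position 4: 'd' vs 'c' => differ
Total differences (Hamming distance): 4

4


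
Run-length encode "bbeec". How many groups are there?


Input: bbeec
Scanning for consecutive runs:
  Group 1: 'b' x 2 (positions 0-1)
  Group 2: 'e' x 2 (positions 2-3)
  Group 3: 'c' x 1 (positions 4-4)
Total groups: 3

3


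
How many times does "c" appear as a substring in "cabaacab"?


Searching for "c" in "cabaacab"
Scanning each position:
  Position 0: "c" => MATCH
  Position 1: "a" => no
  Position 2: "b" => no
  Position 3: "a" => no
  Position 4: "a" => no
  Position 5: "c" => MATCH
  Position 6: "a" => no
  Position 7: "b" => no
Total occurrences: 2

2


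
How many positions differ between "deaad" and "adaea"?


Comparing "deaad" and "adaea" position by position:
  Position 0: 'd' vs 'a' => DIFFER
  Position 1: 'e' vs 'd' => DIFFER
  Position 2: 'a' vs 'a' => same
  Position 3: 'a' vs 'e' => DIFFER
  Position 4: 'd' vs 'a' => DIFFER
Positions that differ: 4

4


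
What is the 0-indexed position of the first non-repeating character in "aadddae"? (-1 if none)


Input: aadddae
Character frequencies:
  'a': 3
  'd': 3
  'e': 1
Scanning left to right for freq == 1:
  Position 0 ('a'): freq=3, skip
  Position 1 ('a'): freq=3, skip
  Position 2 ('d'): freq=3, skip
  Position 3 ('d'): freq=3, skip
  Position 4 ('d'): freq=3, skip
  Position 5 ('a'): freq=3, skip
  Position 6 ('e'): unique! => answer = 6

6


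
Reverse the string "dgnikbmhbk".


Input: dgnikbmhbk
Reading characters right to left:
  Position 9: 'k'
  Position 8: 'b'
  Position 7: 'h'
  Position 6: 'm'
  Position 5: 'b'
  Position 4: 'k'
  Position 3: 'i'
  Position 2: 'n'
  Position 1: 'g'
  Position 0: 'd'
Reversed: kbhmbkingd

kbhmbkingd


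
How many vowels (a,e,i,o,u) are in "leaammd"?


Input: leaammd
Checking each character:
  'l' at position 0: consonant
  'e' at position 1: vowel (running total: 1)
  'a' at position 2: vowel (running total: 2)
  'a' at position 3: vowel (running total: 3)
  'm' at position 4: consonant
  'm' at position 5: consonant
  'd' at position 6: consonant
Total vowels: 3

3


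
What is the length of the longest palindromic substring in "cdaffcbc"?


Input: "cdaffcbc"
Checking substrings for palindromes:
  [5:8] "cbc" (len 3) => palindrome
  [3:5] "ff" (len 2) => palindrome
Longest palindromic substring: "cbc" with length 3

3


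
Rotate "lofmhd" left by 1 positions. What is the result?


Input: "lofmhd", rotate left by 1
First 1 characters: "l"
Remaining characters: "ofmhd"
Concatenate remaining + first: "ofmhd" + "l" = "ofmhdl"

ofmhdl


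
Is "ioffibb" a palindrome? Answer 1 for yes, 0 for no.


Input: ioffibb
Reversed: bbiffoi
  Compare pos 0 ('i') with pos 6 ('b'): MISMATCH
  Compare pos 1 ('o') with pos 5 ('b'): MISMATCH
  Compare pos 2 ('f') with pos 4 ('i'): MISMATCH
Result: not a palindrome

0


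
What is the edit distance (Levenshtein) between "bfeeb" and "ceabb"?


Computing edit distance: "bfeeb" -> "ceabb"
DP table:
           c    e    a    b    b
      0    1    2    3    4    5
  b   1    1    2    3    3    4
  f   2    2    2    3    4    4
  e   3    3    2    3    4    5
  e   4    4    3    3    4    5
  b   5    5    4    4    3    4
Edit distance = dp[5][5] = 4

4


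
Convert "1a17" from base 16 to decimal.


Input: "1a17" in base 16
Positional expansion:
  Digit '1' (value 1) x 16^3 = 4096
  Digit 'a' (value 10) x 16^2 = 2560
  Digit '1' (value 1) x 16^1 = 16
  Digit '7' (value 7) x 16^0 = 7
Sum = 6679

6679


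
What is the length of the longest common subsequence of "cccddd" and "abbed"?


LCS of "cccddd" and "abbed"
DP table:
           a    b    b    e    d
      0    0    0    0    0    0
  c   0    0    0    0    0    0
  c   0    0    0    0    0    0
  c   0    0    0    0    0    0
  d   0    0    0    0    0    1
  d   0    0    0    0    0    1
  d   0    0    0    0    0    1
LCS length = dp[6][5] = 1

1


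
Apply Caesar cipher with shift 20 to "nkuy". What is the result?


Caesar cipher: shift "nkuy" by 20
  'n' (pos 13) + 20 = pos 7 = 'h'
  'k' (pos 10) + 20 = pos 4 = 'e'
  'u' (pos 20) + 20 = pos 14 = 'o'
  'y' (pos 24) + 20 = pos 18 = 's'
Result: heos

heos


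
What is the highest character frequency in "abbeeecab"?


Input: abbeeecab
Character counts:
  'a': 2
  'b': 3
  'c': 1
  'e': 3
Maximum frequency: 3

3


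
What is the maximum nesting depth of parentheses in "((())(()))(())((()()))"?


Input: "((())(()))(())((()()))"
Tracking depth:
  Position 0 '(': depth becomes 1
  Position 1 '(': depth becomes 2
  Position 2 '(': depth becomes 3
  Position 3 ')': depth becomes 2
  Position 4 ')': depth becomes 1
  Position 5 '(': depth becomes 2
  Position 6 '(': depth becomes 3
  Position 7 ')': depth becomes 2
  Position 8 ')': depth becomes 1
  Position 9 ')': depth becomes 0
  Position 10 '(': depth becomes 1
  Position 11 '(': depth becomes 2
  Position 12 ')': depth becomes 1
  Position 13 ')': depth becomes 0
  Position 14 '(': depth becomes 1
  Position 15 '(': depth becomes 2
  Position 16 '(': depth becomes 3
  Position 17 ')': depth becomes 2
  Position 18 '(': depth becomes 3
  Position 19 ')': depth becomes 2
  Position 20 ')': depth becomes 1
  Position 21 ')': depth becomes 0
Maximum depth reached: 3

3


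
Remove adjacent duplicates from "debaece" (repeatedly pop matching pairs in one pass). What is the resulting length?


Input: debaece
Stack-based adjacent duplicate removal:
  Read 'd': push. Stack: d
  Read 'e': push. Stack: de
  Read 'b': push. Stack: deb
  Read 'a': push. Stack: deba
  Read 'e': push. Stack: debae
  Read 'c': push. Stack: debaec
  Read 'e': push. Stack: debaece
Final stack: "debaece" (length 7)

7


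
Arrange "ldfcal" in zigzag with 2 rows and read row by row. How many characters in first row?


Zigzag "ldfcal" into 2 rows:
Placing characters:
  'l' => row 0
  'd' => row 1
  'f' => row 0
  'c' => row 1
  'a' => row 0
  'l' => row 1
Rows:
  Row 0: "lfa"
  Row 1: "dcl"
First row length: 3

3


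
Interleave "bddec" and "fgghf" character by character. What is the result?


Interleaving "bddec" and "fgghf":
  Position 0: 'b' from first, 'f' from second => "bf"
  Position 1: 'd' from first, 'g' from second => "dg"
  Position 2: 'd' from first, 'g' from second => "dg"
  Position 3: 'e' from first, 'h' from second => "eh"
  Position 4: 'c' from first, 'f' from second => "cf"
Result: bfdgdgehcf

bfdgdgehcf


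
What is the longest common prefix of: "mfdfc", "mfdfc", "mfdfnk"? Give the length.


Words: mfdfc, mfdfc, mfdfnk
  Position 0: all 'm' => match
  Position 1: all 'f' => match
  Position 2: all 'd' => match
  Position 3: all 'f' => match
  Position 4: ('c', 'c', 'n') => mismatch, stop
LCP = "mfdf" (length 4)

4


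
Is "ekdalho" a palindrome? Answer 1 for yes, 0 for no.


Input: ekdalho
Reversed: ohladke
  Compare pos 0 ('e') with pos 6 ('o'): MISMATCH
  Compare pos 1 ('k') with pos 5 ('h'): MISMATCH
  Compare pos 2 ('d') with pos 4 ('l'): MISMATCH
Result: not a palindrome

0


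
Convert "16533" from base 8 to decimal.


Input: "16533" in base 8
Positional expansion:
  Digit '1' (value 1) x 8^4 = 4096
  Digit '6' (value 6) x 8^3 = 3072
  Digit '5' (value 5) x 8^2 = 320
  Digit '3' (value 3) x 8^1 = 24
  Digit '3' (value 3) x 8^0 = 3
Sum = 7515

7515


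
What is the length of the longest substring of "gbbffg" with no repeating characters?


Input: "gbbffg"
Sliding window (track last position of each char):
  Position 0 ('g'): window [0,0] length 1 -- new best
  Position 1 ('b'): window [0,1] length 2 -- new best
  Position 2 ('b'): repeat (last at 1), move window start to 2
  Position 2 ('b'): window [2,2] length 1
  Position 3 ('f'): window [2,3] length 2
  Position 4 ('f'): repeat (last at 3), move window start to 4
  Position 4 ('f'): window [4,4] length 1
  Position 5 ('g'): window [4,5] length 2
Longest substring with no repeats: "gb" with length 2

2


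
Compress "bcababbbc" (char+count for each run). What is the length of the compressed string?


Input: bcababbbc
Runs:
  'b' x 1 => "b1"
  'c' x 1 => "c1"
  'a' x 1 => "a1"
  'b' x 1 => "b1"
  'a' x 1 => "a1"
  'b' x 3 => "b3"
  'c' x 1 => "c1"
Compressed: "b1c1a1b1a1b3c1"
Compressed length: 14

14


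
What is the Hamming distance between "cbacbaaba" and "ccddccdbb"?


Comparing "cbacbaaba" and "ccddccdbb" position by position:
  Position 0: 'c' vs 'c' => same
  Position 1: 'b' vs 'c' => differ
  Position 2: 'a' vs 'd' => differ
  Position 3: 'c' vs 'd' => differ
  Position 4: 'b' vs 'c' => differ
  Position 5: 'a' vs 'c' => differ
  Position 6: 'a' vs 'd' => differ
  Position 7: 'b' vs 'b' => same
  Position 8: 'a' vs 'b' => differ
Total differences (Hamming distance): 7

7
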